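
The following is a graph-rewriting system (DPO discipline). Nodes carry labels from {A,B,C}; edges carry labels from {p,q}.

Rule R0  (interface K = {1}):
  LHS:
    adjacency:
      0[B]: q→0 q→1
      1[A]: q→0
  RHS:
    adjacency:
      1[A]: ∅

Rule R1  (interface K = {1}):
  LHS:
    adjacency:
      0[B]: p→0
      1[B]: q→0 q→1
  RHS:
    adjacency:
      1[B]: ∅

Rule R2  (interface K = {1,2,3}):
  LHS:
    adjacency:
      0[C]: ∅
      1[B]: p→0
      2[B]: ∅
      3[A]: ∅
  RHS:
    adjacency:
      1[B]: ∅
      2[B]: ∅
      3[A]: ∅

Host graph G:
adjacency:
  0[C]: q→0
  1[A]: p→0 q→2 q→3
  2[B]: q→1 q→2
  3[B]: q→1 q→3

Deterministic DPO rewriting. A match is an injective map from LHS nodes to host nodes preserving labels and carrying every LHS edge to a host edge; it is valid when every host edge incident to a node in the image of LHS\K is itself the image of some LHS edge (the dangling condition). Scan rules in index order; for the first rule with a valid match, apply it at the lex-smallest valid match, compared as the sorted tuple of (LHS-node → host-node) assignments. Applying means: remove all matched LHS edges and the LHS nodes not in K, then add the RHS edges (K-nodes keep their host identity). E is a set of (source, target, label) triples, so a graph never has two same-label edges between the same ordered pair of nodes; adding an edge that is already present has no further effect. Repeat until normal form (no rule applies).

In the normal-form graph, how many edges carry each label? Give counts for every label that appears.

[0] host  ⇒  4 nodes, 8 edges  {0-q->0 1-p->0 1-q->2 1-q->3 2-q->1 2-q->2 3-q->1 3-q->3}
[1] R0 @ {0↦2, 1↦1}  ⇒  3 nodes, 5 edges  {0-q->0 1-p->0 1-q->3 3-q->1 3-q->3}
[2] R0 @ {0↦3, 1↦1}  ⇒  2 nodes, 2 edges  {0-q->0 1-p->0}
normal form: no rule applies after step 2
NF edges: [(0, 0, 'q'), (1, 0, 'p')]

Answer: p:1 q:1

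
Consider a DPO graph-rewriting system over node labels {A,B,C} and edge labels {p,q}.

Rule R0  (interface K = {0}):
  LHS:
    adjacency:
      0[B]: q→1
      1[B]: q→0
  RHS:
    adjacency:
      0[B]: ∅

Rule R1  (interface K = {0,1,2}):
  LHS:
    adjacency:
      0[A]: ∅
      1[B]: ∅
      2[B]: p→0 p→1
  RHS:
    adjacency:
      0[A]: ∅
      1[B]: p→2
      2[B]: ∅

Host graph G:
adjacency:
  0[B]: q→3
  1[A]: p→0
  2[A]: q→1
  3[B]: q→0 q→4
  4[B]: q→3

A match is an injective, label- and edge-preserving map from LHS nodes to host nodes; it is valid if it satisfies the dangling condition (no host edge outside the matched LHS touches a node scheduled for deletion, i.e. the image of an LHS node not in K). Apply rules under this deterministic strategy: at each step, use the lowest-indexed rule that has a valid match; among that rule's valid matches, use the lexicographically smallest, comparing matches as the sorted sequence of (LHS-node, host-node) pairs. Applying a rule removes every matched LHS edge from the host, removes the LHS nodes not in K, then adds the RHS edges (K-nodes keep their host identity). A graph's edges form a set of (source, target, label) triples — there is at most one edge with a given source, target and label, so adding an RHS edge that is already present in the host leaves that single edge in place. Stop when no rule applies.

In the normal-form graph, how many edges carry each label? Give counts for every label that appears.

Answer: p:1 q:1

Steps:
start.  V:5 E:6  edges: 0-q->3 1-p->0 2-q->1 3-q->0 3-q->4 4-q->3
1. fire R0 via {0↦3, 1↦4}  →  V:4 E:4  edges: 0-q->3 1-p->0 2-q->1 3-q->0
2. fire R0 via {0↦0, 1↦3}  →  V:3 E:2  edges: 1-p->0 2-q->1
normal form: no rule applies after step 2
NF edges: [(1, 0, 'p'), (2, 1, 'q')]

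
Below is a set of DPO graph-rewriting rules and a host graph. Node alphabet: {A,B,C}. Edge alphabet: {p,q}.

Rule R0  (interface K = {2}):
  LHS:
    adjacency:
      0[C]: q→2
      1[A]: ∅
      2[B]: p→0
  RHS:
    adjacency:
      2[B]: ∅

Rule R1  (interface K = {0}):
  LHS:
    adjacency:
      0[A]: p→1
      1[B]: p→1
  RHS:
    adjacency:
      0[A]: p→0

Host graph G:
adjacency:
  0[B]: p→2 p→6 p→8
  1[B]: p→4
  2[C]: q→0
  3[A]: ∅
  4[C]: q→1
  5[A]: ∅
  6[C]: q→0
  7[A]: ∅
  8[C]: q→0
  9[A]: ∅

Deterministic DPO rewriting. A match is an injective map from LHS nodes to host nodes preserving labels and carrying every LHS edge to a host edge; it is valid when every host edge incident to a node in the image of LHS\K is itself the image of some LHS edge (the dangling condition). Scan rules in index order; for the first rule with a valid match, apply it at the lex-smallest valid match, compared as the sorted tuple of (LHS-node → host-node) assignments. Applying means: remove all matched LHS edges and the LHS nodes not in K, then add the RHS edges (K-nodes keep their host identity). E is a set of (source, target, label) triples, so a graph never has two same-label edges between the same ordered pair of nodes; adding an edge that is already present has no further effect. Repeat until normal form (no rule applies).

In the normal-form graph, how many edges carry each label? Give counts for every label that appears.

Answer: (no edges)

Derivation:
start.  V:10 E:8  edges: 0-p->2 0-p->6 0-p->8 1-p->4 2-q->0 4-q->1 6-q->0 8-q->0
1. fire R0 via {0↦2, 1↦3, 2↦0}  →  V:8 E:6  edges: 0-p->6 0-p->8 1-p->4 4-q->1 6-q->0 8-q->0
2. fire R0 via {0↦4, 1↦5, 2↦1}  →  V:6 E:4  edges: 0-p->6 0-p->8 6-q->0 8-q->0
3. fire R0 via {0↦6, 1↦7, 2↦0}  →  V:4 E:2  edges: 0-p->8 8-q->0
4. fire R0 via {0↦8, 1↦9, 2↦0}  →  V:2 E:0  edges: ∅
final graph: no rule applies after step 4
NF edges: []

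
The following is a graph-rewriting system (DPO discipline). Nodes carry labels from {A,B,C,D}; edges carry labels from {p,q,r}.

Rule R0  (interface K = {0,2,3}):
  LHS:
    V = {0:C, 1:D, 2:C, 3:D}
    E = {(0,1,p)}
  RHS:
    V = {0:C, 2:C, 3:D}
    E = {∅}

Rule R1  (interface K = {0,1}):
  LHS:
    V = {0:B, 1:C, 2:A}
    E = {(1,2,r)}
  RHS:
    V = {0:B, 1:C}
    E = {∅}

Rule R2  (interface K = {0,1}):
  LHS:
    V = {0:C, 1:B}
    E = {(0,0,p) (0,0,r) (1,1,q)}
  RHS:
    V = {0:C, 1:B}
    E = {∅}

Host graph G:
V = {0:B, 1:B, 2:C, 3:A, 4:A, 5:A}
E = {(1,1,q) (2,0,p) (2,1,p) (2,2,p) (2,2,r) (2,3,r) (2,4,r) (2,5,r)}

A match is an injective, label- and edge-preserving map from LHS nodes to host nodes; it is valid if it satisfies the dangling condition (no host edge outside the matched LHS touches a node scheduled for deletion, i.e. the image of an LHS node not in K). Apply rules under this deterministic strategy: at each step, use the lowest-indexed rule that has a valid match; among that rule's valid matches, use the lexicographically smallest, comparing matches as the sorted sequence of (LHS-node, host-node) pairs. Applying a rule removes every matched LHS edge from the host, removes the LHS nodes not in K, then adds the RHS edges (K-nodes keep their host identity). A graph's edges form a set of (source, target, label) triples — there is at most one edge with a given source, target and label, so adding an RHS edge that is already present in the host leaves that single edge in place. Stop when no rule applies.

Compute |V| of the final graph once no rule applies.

[0] host  ⇒  6 nodes, 8 edges  {1-q->1 2-p->0 2-p->1 2-p->2 2-r->2 2-r->3 2-r->4 2-r->5}
[1] R1 @ {0↦0, 1↦2, 2↦3}  ⇒  5 nodes, 7 edges  {1-q->1 2-p->0 2-p->1 2-p->2 2-r->2 2-r->4 2-r->5}
[2] R1 @ {0↦0, 1↦2, 2↦4}  ⇒  4 nodes, 6 edges  {1-q->1 2-p->0 2-p->1 2-p->2 2-r->2 2-r->5}
[3] R1 @ {0↦0, 1↦2, 2↦5}  ⇒  3 nodes, 5 edges  {1-q->1 2-p->0 2-p->1 2-p->2 2-r->2}
[4] R2 @ {0↦2, 1↦1}  ⇒  3 nodes, 2 edges  {2-p->0 2-p->1}
normal form: no rule applies after step 4
NF nodes: {0:B, 1:B, 2:C}

Answer: 3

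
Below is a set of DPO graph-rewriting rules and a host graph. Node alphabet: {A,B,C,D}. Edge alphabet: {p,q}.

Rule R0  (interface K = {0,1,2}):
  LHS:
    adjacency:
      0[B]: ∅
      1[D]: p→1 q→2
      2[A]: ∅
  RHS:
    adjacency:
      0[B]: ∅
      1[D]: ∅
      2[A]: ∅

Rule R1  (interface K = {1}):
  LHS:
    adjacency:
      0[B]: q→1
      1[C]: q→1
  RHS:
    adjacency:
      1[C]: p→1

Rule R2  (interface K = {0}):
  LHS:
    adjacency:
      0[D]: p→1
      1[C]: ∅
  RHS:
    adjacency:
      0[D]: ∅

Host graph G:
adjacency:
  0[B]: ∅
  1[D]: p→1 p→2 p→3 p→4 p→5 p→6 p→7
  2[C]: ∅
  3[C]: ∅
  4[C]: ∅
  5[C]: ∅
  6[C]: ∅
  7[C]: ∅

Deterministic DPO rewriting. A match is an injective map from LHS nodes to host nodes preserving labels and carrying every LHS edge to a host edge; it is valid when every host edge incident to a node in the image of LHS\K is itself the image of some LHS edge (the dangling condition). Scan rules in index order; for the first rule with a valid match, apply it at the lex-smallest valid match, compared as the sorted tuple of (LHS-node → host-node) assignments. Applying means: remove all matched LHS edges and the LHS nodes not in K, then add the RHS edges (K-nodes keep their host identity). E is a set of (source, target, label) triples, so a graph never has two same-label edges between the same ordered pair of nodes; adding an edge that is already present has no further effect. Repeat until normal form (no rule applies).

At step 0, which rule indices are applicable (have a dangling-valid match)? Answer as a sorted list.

R0: no valid match — LHS pattern not found
R1: no valid match — LHS pattern not found
R2: 6 valid matches — {0↦1, 1↦2}, {0↦1, 1↦3}, {0↦1, 1↦4} (+3 more)

Answer: [R2]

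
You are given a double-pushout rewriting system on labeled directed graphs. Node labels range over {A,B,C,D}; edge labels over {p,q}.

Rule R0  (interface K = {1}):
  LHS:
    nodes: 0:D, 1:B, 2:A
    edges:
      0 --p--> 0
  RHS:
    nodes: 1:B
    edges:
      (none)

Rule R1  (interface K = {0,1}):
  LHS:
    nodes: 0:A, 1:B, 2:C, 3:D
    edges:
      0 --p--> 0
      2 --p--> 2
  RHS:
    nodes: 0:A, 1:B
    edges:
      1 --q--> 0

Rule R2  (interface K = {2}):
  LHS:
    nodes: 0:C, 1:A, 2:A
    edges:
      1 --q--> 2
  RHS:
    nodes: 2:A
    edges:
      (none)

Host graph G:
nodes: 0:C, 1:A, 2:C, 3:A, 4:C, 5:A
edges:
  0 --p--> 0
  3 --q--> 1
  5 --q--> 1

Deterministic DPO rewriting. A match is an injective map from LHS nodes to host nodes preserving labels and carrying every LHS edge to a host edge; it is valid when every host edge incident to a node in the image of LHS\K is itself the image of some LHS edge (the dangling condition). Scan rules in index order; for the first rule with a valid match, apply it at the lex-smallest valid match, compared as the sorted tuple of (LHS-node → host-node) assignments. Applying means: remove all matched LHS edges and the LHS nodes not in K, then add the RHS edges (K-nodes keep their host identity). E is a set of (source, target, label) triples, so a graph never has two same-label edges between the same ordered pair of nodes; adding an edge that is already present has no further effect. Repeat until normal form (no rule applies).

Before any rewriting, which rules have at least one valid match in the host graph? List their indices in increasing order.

R0: no valid match — LHS pattern not found
R1: no valid match — LHS pattern not found
R2: 4 valid matches — {0↦2, 1↦3, 2↦1}, {0↦2, 1↦5, 2↦1}, {0↦4, 1↦3, 2↦1} (+1 more)

Answer: [R2]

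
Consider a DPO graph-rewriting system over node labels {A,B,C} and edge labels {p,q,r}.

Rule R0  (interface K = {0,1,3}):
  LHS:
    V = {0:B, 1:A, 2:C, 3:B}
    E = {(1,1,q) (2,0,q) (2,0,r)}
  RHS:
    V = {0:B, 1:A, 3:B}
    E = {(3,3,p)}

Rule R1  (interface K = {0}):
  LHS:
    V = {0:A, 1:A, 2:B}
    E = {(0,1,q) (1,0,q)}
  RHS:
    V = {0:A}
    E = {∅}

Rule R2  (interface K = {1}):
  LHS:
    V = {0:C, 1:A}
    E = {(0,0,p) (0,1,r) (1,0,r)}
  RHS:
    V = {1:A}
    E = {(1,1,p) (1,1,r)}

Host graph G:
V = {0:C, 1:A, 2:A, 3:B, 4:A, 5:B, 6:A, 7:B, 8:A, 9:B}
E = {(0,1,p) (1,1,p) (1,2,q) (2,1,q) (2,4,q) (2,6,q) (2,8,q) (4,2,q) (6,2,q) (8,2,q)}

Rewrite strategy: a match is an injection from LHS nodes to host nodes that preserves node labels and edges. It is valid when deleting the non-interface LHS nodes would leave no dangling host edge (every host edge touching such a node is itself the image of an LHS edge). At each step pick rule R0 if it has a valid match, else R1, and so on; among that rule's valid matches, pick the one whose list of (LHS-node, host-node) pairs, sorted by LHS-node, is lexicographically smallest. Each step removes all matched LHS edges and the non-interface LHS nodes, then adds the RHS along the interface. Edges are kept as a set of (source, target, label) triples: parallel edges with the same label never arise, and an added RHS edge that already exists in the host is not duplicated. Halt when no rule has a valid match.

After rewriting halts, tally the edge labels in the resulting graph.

[0] host  ⇒  10 nodes, 10 edges  {0-p->1 1-p->1 1-q->2 2-q->1 2-q->4 2-q->6 2-q->8 4-q->2 6-q->2 8-q->2}
[1] R1 @ {0↦2, 1↦4, 2↦3}  ⇒  8 nodes, 8 edges  {0-p->1 1-p->1 1-q->2 2-q->1 2-q->6 2-q->8 6-q->2 8-q->2}
[2] R1 @ {0↦2, 1↦6, 2↦5}  ⇒  6 nodes, 6 edges  {0-p->1 1-p->1 1-q->2 2-q->1 2-q->8 8-q->2}
[3] R1 @ {0↦2, 1↦8, 2↦7}  ⇒  4 nodes, 4 edges  {0-p->1 1-p->1 1-q->2 2-q->1}
[4] R1 @ {0↦1, 1↦2, 2↦9}  ⇒  2 nodes, 2 edges  {0-p->1 1-p->1}
halt: no rule applies after step 4
NF edges: [(0, 1, 'p'), (1, 1, 'p')]

Answer: p:2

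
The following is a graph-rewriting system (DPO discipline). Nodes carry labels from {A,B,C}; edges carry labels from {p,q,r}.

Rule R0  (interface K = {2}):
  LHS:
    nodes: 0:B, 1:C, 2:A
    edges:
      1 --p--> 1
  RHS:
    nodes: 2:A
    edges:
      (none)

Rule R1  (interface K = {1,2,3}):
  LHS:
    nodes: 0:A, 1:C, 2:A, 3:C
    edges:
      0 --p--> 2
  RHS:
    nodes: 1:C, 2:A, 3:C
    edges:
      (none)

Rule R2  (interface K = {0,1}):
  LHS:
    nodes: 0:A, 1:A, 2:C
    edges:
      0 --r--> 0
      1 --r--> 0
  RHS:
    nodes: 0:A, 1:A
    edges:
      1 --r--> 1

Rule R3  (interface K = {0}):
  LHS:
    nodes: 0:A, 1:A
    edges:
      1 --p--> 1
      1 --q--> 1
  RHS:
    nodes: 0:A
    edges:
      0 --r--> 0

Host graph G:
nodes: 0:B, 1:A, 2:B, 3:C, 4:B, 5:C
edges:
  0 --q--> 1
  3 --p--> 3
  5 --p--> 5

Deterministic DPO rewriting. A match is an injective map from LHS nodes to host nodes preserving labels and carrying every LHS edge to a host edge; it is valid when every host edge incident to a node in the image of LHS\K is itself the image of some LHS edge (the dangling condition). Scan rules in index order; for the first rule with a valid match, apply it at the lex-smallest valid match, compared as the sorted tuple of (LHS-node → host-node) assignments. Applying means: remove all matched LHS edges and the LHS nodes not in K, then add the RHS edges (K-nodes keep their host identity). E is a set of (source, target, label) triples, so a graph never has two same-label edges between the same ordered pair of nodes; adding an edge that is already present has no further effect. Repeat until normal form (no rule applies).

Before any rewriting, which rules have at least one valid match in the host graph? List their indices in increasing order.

Answer: [R0]

Steps:
R0: 4 valid matches — {0↦2, 1↦3, 2↦1}, {0↦2, 1↦5, 2↦1}, {0↦4, 1↦3, 2↦1} (+1 more)
R1: no valid match — LHS pattern not found
R2: no valid match — LHS pattern not found
R3: no valid match — LHS pattern not found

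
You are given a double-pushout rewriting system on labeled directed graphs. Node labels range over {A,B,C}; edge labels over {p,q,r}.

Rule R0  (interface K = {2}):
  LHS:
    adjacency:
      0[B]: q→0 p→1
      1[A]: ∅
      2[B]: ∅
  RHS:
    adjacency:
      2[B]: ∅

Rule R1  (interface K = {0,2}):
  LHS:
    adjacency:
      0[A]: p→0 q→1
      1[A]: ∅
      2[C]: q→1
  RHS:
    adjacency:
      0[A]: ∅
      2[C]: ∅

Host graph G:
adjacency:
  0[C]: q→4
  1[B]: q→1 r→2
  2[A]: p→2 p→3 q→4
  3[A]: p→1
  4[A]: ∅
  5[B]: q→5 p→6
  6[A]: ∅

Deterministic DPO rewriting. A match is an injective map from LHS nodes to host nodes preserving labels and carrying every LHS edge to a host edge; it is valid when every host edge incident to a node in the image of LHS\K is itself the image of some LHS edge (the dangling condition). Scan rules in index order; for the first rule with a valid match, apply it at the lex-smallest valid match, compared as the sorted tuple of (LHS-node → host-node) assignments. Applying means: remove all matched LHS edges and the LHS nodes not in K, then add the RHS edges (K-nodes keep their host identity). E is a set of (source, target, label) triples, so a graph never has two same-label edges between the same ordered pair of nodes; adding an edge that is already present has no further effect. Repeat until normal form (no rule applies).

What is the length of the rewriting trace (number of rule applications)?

[0] host  ⇒  7 nodes, 9 edges  {0-q->4 1-q->1 1-r->2 2-p->2 2-p->3 2-q->4 3-p->1 5-q->5 5-p->6}
[1] R0 @ {0↦5, 1↦6, 2↦1}  ⇒  5 nodes, 7 edges  {0-q->4 1-q->1 1-r->2 2-p->2 2-p->3 2-q->4 3-p->1}
[2] R1 @ {0↦2, 1↦4, 2↦0}  ⇒  4 nodes, 4 edges  {1-q->1 1-r->2 2-p->3 3-p->1}
normal form: no rule applies after step 2

Answer: 2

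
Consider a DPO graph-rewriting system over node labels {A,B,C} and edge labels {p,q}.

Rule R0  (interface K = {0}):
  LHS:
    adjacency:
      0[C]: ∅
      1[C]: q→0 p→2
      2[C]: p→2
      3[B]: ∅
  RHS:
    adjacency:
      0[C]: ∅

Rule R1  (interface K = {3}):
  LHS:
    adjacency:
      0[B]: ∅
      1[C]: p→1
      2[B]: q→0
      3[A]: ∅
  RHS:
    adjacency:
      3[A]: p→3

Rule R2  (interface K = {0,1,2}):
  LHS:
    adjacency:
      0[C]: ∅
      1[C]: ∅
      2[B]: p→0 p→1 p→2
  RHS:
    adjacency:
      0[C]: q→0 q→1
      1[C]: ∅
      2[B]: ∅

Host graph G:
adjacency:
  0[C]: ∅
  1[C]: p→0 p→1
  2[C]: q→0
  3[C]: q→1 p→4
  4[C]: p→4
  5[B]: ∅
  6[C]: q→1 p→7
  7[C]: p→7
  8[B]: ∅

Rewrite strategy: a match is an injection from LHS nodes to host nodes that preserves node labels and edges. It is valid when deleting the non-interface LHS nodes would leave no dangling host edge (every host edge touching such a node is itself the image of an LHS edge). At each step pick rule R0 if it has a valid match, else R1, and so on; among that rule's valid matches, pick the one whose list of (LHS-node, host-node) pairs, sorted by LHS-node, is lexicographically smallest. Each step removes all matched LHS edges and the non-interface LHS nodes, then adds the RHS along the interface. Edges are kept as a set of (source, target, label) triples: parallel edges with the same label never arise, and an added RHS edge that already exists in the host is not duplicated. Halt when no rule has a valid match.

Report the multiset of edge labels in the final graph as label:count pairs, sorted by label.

Answer: p:2 q:1

Derivation:
[0] host  ⇒  9 nodes, 9 edges  {1-p->0 1-p->1 2-q->0 3-q->1 3-p->4 4-p->4 6-q->1 6-p->7 7-p->7}
[1] R0 @ {0↦1, 1↦3, 2↦4, 3↦5}  ⇒  6 nodes, 6 edges  {1-p->0 1-p->1 2-q->0 6-q->1 6-p->7 7-p->7}
[2] R0 @ {0↦1, 1↦6, 2↦7, 3↦8}  ⇒  3 nodes, 3 edges  {1-p->0 1-p->1 2-q->0}
normal form: no rule applies after step 2
NF edges: [(1, 0, 'p'), (1, 1, 'p'), (2, 0, 'q')]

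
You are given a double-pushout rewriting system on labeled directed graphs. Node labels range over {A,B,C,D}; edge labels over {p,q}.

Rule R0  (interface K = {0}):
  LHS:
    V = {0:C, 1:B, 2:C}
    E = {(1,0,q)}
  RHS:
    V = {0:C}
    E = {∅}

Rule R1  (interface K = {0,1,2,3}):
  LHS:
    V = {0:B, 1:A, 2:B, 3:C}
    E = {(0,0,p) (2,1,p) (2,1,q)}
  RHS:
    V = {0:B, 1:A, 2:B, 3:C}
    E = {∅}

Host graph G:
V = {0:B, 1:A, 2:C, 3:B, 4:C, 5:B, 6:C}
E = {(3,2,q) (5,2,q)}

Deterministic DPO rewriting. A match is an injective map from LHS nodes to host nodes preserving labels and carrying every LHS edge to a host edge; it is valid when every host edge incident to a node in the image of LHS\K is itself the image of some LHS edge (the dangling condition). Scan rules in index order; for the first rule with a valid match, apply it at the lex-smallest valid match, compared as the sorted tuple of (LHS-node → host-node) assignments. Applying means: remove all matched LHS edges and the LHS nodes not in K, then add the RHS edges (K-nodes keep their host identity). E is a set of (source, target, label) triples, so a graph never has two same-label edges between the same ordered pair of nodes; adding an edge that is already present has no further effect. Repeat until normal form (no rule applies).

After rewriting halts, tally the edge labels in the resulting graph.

[0] host  ⇒  7 nodes, 2 edges  {3-q->2 5-q->2}
[1] R0 @ {0↦2, 1↦3, 2↦4}  ⇒  5 nodes, 1 edges  {5-q->2}
[2] R0 @ {0↦2, 1↦5, 2↦6}  ⇒  3 nodes, 0 edges  {∅}
final graph: no rule applies after step 2
NF edges: []

Answer: (no edges)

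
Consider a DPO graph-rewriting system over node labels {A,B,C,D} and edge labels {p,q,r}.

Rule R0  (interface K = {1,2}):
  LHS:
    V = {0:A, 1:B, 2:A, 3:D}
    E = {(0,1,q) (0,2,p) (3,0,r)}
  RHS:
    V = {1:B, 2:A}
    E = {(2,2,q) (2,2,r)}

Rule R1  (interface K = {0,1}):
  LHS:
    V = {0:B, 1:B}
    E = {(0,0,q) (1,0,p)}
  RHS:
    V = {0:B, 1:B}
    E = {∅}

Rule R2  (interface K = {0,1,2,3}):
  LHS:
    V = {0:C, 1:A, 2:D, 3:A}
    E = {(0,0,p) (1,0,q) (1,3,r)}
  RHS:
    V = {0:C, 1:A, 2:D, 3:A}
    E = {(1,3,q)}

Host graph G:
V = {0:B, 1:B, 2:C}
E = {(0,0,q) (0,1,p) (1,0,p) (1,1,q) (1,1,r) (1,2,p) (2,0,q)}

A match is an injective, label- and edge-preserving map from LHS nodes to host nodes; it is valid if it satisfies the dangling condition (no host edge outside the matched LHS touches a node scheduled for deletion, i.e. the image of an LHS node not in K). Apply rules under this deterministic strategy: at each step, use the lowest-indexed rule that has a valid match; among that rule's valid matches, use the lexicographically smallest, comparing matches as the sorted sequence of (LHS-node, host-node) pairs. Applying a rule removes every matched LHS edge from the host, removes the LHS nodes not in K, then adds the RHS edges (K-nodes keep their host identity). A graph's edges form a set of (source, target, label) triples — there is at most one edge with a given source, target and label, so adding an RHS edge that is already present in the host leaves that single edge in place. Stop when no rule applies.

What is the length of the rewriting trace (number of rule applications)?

Answer: 2

Steps:
initial: |V|=3 |E|=7  E = 0-q->0 0-p->1 1-p->0 1-q->1 1-r->1 1-p->2 2-q->0
step 1: apply R1 at {0↦0, 1↦1}  → |V|=3 |E|=5  E = 0-p->1 1-q->1 1-r->1 1-p->2 2-q->0
step 2: apply R1 at {0↦1, 1↦0}  → |V|=3 |E|=3  E = 1-r->1 1-p->2 2-q->0
final graph: no rule applies after step 2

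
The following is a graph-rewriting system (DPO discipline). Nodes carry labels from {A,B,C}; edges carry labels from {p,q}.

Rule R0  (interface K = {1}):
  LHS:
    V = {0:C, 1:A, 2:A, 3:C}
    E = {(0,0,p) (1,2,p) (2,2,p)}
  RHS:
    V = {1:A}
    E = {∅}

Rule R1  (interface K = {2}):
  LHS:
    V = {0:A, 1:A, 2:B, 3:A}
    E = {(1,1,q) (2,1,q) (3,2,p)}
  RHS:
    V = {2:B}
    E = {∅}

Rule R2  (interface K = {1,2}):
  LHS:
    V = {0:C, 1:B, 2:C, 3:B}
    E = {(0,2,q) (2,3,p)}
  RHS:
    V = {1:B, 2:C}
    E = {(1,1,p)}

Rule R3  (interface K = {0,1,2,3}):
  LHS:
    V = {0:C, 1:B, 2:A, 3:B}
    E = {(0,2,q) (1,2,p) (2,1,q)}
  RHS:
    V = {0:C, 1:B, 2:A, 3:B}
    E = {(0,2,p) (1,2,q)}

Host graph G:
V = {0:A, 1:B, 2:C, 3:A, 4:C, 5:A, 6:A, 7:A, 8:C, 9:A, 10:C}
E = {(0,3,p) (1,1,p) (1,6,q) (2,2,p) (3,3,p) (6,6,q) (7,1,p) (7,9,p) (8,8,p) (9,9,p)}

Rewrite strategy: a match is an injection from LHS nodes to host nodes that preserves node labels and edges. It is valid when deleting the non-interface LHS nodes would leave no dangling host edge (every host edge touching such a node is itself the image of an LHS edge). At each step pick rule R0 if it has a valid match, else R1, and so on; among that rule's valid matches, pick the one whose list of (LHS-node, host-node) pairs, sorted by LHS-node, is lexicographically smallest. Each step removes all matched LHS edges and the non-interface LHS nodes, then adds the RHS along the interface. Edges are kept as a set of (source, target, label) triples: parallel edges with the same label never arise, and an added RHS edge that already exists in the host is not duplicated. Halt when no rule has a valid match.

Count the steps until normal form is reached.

[0] host  ⇒  11 nodes, 10 edges  {0-p->3 1-p->1 1-q->6 2-p->2 3-p->3 6-q->6 7-p->1 7-p->9 8-p->8 9-p->9}
[1] R0 @ {0↦2, 1↦0, 2↦3, 3↦4}  ⇒  8 nodes, 7 edges  {1-p->1 1-q->6 6-q->6 7-p->1 7-p->9 8-p->8 9-p->9}
[2] R0 @ {0↦8, 1↦7, 2↦9, 3↦10}  ⇒  5 nodes, 4 edges  {1-p->1 1-q->6 6-q->6 7-p->1}
[3] R1 @ {0↦0, 1↦6, 2↦1, 3↦7}  ⇒  2 nodes, 1 edges  {1-p->1}
normal form: no rule applies after step 3

Answer: 3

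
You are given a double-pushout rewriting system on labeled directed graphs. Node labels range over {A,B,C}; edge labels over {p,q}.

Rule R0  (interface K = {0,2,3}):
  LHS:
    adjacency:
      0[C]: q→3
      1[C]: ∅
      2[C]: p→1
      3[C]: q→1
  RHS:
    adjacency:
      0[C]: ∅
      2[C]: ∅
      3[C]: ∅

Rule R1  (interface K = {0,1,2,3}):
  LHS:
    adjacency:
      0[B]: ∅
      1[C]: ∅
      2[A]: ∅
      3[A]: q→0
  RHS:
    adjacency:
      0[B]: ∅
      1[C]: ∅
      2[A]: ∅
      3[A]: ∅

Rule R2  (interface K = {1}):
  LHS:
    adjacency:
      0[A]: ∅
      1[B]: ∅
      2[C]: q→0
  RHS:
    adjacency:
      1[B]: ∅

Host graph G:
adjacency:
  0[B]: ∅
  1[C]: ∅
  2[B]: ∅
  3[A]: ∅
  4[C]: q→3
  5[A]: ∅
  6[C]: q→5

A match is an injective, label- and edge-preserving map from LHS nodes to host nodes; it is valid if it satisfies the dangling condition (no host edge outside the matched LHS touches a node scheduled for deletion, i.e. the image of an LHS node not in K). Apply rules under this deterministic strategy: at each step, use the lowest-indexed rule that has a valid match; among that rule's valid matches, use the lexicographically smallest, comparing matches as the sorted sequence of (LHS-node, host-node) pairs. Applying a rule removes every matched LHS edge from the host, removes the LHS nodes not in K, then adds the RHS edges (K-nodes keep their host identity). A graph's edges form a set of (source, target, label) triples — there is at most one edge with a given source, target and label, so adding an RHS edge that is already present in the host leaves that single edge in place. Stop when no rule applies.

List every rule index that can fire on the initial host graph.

R0: no valid match — LHS pattern not found
R1: no valid match — LHS pattern not found
R2: 4 valid matches — {0↦3, 1↦0, 2↦4}, {0↦3, 1↦2, 2↦4}, {0↦5, 1↦0, 2↦6} (+1 more)

Answer: [R2]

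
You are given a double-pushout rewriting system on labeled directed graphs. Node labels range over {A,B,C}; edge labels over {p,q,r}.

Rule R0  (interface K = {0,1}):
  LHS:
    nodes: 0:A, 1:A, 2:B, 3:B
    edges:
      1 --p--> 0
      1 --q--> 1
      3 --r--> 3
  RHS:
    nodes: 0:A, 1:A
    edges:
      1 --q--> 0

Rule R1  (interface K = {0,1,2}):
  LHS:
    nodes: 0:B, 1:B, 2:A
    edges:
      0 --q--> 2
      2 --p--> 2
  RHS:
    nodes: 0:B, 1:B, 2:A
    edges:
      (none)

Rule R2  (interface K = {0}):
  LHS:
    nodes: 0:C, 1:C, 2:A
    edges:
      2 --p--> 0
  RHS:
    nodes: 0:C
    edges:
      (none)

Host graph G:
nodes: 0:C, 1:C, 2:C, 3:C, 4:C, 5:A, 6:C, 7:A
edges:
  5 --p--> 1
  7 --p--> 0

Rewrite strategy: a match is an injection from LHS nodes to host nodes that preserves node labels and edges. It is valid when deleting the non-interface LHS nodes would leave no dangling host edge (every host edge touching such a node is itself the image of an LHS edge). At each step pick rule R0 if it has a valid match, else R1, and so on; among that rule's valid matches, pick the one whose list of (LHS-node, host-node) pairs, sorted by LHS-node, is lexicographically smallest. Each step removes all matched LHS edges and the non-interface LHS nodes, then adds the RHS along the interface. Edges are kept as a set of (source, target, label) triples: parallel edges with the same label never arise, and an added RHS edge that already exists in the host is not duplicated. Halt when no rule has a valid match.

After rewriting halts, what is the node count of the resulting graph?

Answer: 4

Steps:
[0] host  ⇒  8 nodes, 2 edges  {5-p->1 7-p->0}
[1] R2 @ {0↦0, 1↦2, 2↦7}  ⇒  6 nodes, 1 edges  {5-p->1}
[2] R2 @ {0↦1, 1↦0, 2↦5}  ⇒  4 nodes, 0 edges  {∅}
normal form: no rule applies after step 2
NF nodes: {1:C, 3:C, 4:C, 6:C}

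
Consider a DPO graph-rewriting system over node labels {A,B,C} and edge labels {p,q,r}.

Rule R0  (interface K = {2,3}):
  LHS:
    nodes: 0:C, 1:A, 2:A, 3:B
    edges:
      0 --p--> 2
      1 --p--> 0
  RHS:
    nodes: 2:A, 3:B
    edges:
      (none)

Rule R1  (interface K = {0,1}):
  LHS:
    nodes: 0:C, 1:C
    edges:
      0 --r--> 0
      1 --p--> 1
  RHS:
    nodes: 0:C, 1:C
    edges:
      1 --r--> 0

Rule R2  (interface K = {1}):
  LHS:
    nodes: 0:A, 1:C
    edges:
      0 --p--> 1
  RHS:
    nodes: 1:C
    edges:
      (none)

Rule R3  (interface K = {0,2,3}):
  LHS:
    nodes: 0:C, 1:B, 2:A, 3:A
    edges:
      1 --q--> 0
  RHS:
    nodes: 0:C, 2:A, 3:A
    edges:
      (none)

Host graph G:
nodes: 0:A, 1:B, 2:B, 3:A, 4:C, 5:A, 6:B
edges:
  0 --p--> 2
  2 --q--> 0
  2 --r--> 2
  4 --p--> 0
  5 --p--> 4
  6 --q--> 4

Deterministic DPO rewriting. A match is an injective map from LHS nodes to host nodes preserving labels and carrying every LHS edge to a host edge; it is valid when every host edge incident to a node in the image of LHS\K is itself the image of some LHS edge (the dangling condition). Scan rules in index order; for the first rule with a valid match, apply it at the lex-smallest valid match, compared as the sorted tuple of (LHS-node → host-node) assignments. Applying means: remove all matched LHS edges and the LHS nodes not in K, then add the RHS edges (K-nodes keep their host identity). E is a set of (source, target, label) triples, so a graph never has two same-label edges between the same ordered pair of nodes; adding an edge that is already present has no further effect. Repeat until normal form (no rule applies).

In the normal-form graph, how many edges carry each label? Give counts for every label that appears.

start.  V:7 E:6  edges: 0-p->2 2-q->0 2-r->2 4-p->0 5-p->4 6-q->4
1. fire R2 via {0↦5, 1↦4}  →  V:6 E:5  edges: 0-p->2 2-q->0 2-r->2 4-p->0 6-q->4
2. fire R3 via {0↦4, 1↦6, 2↦0, 3↦3}  →  V:5 E:4  edges: 0-p->2 2-q->0 2-r->2 4-p->0
halt: no rule applies after step 2
NF edges: [(0, 2, 'p'), (2, 0, 'q'), (2, 2, 'r'), (4, 0, 'p')]

Answer: p:2 q:1 r:1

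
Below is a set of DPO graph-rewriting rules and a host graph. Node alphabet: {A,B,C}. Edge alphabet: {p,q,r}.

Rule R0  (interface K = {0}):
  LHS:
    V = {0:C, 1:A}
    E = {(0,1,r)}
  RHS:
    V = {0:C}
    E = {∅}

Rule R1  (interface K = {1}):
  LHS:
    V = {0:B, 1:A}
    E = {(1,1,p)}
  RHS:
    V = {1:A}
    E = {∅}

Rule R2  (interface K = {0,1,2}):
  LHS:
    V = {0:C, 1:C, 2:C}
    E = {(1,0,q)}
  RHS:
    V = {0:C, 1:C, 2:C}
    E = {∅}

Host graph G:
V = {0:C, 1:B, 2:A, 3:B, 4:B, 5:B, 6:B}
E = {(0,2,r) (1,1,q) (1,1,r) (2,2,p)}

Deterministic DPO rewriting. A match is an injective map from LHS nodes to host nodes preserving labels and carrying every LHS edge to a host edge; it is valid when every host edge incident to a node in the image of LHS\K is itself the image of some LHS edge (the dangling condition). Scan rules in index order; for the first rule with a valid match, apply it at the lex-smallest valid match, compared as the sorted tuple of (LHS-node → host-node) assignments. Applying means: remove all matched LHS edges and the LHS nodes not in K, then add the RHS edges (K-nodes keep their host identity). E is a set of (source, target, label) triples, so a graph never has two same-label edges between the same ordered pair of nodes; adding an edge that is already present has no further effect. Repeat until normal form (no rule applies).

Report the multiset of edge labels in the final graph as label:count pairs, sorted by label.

start.  V:7 E:4  edges: 0-r->2 1-q->1 1-r->1 2-p->2
1. fire R1 via {0↦3, 1↦2}  →  V:6 E:3  edges: 0-r->2 1-q->1 1-r->1
2. fire R0 via {0↦0, 1↦2}  →  V:5 E:2  edges: 1-q->1 1-r->1
final graph: no rule applies after step 2
NF edges: [(1, 1, 'q'), (1, 1, 'r')]

Answer: q:1 r:1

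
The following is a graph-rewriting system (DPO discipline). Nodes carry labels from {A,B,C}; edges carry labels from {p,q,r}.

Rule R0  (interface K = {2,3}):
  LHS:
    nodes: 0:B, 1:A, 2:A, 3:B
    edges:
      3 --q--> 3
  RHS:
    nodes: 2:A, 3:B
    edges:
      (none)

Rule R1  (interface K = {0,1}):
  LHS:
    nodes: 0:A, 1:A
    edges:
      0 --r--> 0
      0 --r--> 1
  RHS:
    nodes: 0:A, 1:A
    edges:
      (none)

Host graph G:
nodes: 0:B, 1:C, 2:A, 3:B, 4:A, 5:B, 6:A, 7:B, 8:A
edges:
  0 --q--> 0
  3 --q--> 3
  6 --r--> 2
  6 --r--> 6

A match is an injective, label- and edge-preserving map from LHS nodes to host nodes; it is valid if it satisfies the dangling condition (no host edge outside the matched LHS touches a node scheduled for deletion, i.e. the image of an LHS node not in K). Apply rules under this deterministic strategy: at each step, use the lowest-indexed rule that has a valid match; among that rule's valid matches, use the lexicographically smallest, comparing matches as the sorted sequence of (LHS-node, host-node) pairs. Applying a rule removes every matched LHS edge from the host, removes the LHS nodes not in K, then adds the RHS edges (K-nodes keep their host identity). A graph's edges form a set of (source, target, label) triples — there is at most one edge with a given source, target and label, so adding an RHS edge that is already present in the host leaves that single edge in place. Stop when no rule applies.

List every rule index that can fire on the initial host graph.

R0: 24 valid matches — {0↦5, 1↦4, 2↦2, 3↦0}, {0↦5, 1↦4, 2↦2, 3↦3}, {0↦5, 1↦4, 2↦6, 3↦0} (+21 more)
R1: 1 valid match — {0↦6, 1↦2}

Answer: [R0,R1]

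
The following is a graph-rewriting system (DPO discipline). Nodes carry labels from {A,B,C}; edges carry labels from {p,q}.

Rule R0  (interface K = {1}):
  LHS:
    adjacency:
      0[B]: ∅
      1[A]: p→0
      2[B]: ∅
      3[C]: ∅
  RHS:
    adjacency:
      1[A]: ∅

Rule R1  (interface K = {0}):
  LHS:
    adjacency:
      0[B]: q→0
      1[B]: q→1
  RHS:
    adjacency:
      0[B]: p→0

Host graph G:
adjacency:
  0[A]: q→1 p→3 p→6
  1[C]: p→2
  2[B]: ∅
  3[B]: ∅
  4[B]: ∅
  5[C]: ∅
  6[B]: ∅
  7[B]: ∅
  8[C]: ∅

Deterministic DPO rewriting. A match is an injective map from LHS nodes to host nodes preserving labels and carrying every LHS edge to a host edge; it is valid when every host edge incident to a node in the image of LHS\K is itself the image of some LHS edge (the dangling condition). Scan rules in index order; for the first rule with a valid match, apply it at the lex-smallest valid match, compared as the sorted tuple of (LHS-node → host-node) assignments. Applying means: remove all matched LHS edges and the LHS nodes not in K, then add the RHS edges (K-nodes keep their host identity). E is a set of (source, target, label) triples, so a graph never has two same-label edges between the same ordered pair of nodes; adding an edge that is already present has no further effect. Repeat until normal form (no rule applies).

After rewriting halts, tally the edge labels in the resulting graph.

start.  V:9 E:4  edges: 0-q->1 0-p->3 0-p->6 1-p->2
1. fire R0 via {0↦3, 1↦0, 2↦4, 3↦5}  →  V:6 E:3  edges: 0-q->1 0-p->6 1-p->2
2. fire R0 via {0↦6, 1↦0, 2↦7, 3↦8}  →  V:3 E:2  edges: 0-q->1 1-p->2
final graph: no rule applies after step 2
NF edges: [(0, 1, 'q'), (1, 2, 'p')]

Answer: p:1 q:1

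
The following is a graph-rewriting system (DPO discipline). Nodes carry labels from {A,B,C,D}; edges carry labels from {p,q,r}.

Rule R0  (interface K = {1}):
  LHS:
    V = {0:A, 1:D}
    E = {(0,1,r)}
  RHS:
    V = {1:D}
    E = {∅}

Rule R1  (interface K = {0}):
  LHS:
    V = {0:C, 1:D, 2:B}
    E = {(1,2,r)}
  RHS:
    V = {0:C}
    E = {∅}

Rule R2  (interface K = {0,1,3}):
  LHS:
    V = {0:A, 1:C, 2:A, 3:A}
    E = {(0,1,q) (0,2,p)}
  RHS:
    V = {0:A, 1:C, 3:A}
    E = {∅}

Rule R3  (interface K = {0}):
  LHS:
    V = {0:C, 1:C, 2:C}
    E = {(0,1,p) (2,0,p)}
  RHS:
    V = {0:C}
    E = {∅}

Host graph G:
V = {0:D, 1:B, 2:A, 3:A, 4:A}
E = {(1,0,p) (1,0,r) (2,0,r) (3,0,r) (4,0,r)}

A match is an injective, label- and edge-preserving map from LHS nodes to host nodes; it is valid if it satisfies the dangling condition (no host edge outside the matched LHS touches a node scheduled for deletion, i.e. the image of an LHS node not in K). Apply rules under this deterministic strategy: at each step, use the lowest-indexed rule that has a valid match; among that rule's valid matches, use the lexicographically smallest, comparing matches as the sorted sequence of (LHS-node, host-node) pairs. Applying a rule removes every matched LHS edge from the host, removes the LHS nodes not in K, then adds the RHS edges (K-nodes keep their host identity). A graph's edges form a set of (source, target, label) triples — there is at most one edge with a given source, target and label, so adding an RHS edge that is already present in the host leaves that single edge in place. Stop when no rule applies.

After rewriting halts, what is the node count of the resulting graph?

start.  V:5 E:5  edges: 1-p->0 1-r->0 2-r->0 3-r->0 4-r->0
1. fire R0 via {0↦2, 1↦0}  →  V:4 E:4  edges: 1-p->0 1-r->0 3-r->0 4-r->0
2. fire R0 via {0↦3, 1↦0}  →  V:3 E:3  edges: 1-p->0 1-r->0 4-r->0
3. fire R0 via {0↦4, 1↦0}  →  V:2 E:2  edges: 1-p->0 1-r->0
halt: no rule applies after step 3
NF nodes: {0:D, 1:B}

Answer: 2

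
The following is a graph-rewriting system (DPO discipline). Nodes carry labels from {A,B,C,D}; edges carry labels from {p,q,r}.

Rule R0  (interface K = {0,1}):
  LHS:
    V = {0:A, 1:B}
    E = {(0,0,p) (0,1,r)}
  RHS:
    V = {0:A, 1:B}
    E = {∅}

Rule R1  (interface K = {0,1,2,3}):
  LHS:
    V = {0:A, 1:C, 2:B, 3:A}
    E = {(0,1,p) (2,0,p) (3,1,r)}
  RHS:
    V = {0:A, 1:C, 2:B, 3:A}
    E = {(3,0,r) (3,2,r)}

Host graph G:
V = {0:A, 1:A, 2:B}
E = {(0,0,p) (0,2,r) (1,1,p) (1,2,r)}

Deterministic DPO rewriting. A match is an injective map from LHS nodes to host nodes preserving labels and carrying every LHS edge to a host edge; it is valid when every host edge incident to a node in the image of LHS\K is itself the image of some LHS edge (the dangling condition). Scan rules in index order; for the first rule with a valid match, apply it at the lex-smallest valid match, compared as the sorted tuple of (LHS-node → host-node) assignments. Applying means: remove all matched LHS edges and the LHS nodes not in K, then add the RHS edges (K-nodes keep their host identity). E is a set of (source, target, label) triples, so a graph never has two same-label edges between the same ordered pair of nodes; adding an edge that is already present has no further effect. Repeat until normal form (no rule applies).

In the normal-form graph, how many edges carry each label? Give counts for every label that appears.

initial: |V|=3 |E|=4  E = 0-p->0 0-r->2 1-p->1 1-r->2
step 1: apply R0 at {0↦0, 1↦2}  → |V|=3 |E|=2  E = 1-p->1 1-r->2
step 2: apply R0 at {0↦1, 1↦2}  → |V|=3 |E|=0  E = ∅
final graph: no rule applies after step 2
NF edges: []

Answer: (no edges)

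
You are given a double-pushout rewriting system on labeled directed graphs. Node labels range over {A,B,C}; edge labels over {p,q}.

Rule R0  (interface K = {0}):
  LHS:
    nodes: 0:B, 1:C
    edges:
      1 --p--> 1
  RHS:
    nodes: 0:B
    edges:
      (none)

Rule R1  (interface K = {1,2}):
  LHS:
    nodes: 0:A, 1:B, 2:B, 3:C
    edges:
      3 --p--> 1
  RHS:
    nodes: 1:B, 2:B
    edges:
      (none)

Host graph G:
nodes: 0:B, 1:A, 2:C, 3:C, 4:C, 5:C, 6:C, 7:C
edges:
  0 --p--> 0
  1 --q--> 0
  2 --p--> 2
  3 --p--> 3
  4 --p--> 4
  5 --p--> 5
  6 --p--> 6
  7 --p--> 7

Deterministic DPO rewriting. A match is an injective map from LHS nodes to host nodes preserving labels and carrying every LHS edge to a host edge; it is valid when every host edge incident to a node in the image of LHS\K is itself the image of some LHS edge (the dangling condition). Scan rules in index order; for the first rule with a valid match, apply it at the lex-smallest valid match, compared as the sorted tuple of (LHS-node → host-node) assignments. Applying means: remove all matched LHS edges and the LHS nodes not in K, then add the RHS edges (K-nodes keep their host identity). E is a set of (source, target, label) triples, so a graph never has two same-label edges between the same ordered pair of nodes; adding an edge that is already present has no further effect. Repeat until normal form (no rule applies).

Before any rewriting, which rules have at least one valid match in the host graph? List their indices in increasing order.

Answer: [R0]

Rewrite trace:
R0: 6 valid matches — {0↦0, 1↦2}, {0↦0, 1↦3}, {0↦0, 1↦4} (+3 more)
R1: no valid match — LHS pattern not found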